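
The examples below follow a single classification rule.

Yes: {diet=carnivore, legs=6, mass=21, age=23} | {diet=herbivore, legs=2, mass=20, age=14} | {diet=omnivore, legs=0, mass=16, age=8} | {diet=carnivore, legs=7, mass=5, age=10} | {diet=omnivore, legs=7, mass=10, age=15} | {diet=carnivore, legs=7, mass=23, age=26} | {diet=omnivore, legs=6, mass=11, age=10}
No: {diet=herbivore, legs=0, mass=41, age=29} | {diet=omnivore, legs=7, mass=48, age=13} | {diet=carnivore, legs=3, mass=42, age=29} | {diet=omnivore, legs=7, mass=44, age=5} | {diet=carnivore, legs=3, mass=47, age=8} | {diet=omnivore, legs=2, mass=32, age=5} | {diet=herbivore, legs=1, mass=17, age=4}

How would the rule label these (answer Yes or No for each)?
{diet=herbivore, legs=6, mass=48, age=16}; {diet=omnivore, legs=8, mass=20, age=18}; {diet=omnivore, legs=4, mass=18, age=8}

No, Yes, Yes

The rule appears to be: mass ≤ 23 AND age ≥ 5.
{diet=herbivore, legs=6, mass=48, age=16}: No (mass = 48, age = 16). {diet=omnivore, legs=8, mass=20, age=18}: Yes (mass = 20, age = 18). {diet=omnivore, legs=4, mass=18, age=8}: Yes (mass = 18, age = 8).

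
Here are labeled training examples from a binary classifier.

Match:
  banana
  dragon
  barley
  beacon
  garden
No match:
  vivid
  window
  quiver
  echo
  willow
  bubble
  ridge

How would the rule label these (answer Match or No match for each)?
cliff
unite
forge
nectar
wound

No match, No match, No match, Match, No match

Every 'Match' example satisfies: contains 'a'. None of the 'No match' examples do.
cliff: No match (no 'a').
unite: No match (no 'a').
forge: No match (no 'a').
nectar: Match (has 'a').
wound: No match (no 'a').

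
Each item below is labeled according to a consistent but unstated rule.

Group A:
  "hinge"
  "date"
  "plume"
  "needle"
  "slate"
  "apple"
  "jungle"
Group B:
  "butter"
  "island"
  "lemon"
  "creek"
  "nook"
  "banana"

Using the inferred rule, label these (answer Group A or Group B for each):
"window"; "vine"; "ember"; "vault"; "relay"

Group B, Group A, Group B, Group B, Group B

The distinguishing property — ends with 'e' — holds for all the 'Group A' cases and none of the 'Group B' cases.
"window": Group B (ends with 'w'). "vine": Group A (ends with 'e'). "ember": Group B (ends with 'r'). "vault": Group B (ends with 't'). "relay": Group B (ends with 'y').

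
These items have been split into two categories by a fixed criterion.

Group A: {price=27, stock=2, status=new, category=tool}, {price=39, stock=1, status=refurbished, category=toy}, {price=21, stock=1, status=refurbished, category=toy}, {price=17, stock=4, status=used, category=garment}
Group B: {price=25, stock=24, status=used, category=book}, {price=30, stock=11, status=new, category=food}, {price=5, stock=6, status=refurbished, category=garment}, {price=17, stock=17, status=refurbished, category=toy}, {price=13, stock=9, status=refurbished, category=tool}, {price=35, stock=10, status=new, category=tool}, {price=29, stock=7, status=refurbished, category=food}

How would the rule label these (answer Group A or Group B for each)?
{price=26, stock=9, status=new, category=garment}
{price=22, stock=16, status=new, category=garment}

Group B, Group B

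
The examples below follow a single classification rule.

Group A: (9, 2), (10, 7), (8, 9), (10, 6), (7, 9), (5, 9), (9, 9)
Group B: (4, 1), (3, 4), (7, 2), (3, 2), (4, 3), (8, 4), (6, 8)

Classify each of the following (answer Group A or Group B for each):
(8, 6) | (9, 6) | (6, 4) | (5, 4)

A rule that fits every label: max ≥ 9 — true of each 'Group A' example, false of each 'Group B' one.
(8, 6): Group B (max 8).
(9, 6): Group A (max 9).
(6, 4): Group B (max 6).
(5, 4): Group B (max 5).

Group B, Group A, Group B, Group B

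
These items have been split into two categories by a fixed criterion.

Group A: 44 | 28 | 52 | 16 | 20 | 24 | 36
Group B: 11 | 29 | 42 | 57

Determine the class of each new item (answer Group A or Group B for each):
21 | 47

A rule that fits every label: multiple of 4 — true of each 'Group A' example, false of each 'Group B' one.
21: 21 = 4·5 + 1, fails this test → Group B.
47: 47 = 4·11 + 3, fails this test → Group B.

Group B, Group B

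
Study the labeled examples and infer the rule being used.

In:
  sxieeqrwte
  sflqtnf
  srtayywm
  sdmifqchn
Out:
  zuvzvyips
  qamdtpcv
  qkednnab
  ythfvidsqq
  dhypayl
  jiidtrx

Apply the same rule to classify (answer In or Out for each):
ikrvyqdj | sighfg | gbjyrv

Out, In, Out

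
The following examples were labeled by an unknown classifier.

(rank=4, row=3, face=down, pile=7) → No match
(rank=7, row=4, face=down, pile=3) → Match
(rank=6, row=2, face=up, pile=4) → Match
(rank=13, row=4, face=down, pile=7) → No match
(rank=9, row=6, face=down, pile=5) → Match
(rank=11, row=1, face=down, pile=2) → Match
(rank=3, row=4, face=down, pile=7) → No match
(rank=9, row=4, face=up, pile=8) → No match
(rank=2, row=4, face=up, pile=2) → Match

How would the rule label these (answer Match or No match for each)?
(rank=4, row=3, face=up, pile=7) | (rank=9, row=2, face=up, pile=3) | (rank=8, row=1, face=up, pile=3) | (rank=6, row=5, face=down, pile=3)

All 'Match' examples share one property — pile ≤ 5 — and every 'No match' example lacks it.
(rank=4, row=3, face=up, pile=7): pile = 7, does not fit → No match. (rank=9, row=2, face=up, pile=3): pile = 3, has this property → Match. (rank=8, row=1, face=up, pile=3): pile = 3, has this property → Match. (rank=6, row=5, face=down, pile=3): pile = 3, has this property → Match.

No match, Match, Match, Match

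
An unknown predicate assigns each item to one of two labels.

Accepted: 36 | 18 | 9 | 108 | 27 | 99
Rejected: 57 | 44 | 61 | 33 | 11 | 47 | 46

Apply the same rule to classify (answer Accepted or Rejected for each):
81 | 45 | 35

A rule that fits every label: multiple of 9 — true of each 'Accepted' example, false of each 'Rejected' one.
81 — 81 = 9·9, hence Accepted.
45 — 45 = 9·5, hence Accepted.
35 — 35 = 9·3 + 8, hence Rejected.

Accepted, Accepted, Rejected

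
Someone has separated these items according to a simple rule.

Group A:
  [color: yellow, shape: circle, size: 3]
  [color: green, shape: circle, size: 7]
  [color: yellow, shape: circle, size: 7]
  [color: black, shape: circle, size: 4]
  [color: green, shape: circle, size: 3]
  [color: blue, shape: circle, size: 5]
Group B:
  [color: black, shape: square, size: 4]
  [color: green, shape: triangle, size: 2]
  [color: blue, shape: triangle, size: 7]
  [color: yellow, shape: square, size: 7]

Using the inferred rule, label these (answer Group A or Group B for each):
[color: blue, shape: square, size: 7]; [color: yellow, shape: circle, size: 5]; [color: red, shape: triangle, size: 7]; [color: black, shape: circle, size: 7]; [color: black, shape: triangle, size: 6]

Group B, Group A, Group B, Group A, Group B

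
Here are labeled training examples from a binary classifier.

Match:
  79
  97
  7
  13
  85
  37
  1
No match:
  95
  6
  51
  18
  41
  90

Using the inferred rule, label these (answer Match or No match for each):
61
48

Match, No match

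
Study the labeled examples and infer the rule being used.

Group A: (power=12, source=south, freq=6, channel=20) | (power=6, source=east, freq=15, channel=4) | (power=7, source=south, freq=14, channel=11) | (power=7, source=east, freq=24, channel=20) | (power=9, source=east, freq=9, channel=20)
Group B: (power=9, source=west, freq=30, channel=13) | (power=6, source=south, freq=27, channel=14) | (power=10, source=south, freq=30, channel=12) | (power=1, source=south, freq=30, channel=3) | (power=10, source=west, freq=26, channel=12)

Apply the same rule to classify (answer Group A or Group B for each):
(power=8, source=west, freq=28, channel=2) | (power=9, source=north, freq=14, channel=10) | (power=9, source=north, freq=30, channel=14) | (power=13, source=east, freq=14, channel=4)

Group B, Group A, Group B, Group A

The classifier is using: freq ≤ 24.
Group B: (power=8, source=west, freq=28, channel=2), since freq = 28. Group A: (power=9, source=north, freq=14, channel=10), since freq = 14. Group B: (power=9, source=north, freq=30, channel=14), since freq = 30. Group A: (power=13, source=east, freq=14, channel=4), since freq = 14.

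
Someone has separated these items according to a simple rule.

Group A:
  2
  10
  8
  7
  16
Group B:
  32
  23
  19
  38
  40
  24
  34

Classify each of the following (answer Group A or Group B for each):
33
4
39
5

Group B, Group A, Group B, Group A

The common property of the 'Group A' items is: at most 16. No 'Group B' item has it.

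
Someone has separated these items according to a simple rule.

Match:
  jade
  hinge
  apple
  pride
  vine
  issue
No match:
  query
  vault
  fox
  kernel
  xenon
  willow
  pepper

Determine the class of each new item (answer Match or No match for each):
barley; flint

No match, No match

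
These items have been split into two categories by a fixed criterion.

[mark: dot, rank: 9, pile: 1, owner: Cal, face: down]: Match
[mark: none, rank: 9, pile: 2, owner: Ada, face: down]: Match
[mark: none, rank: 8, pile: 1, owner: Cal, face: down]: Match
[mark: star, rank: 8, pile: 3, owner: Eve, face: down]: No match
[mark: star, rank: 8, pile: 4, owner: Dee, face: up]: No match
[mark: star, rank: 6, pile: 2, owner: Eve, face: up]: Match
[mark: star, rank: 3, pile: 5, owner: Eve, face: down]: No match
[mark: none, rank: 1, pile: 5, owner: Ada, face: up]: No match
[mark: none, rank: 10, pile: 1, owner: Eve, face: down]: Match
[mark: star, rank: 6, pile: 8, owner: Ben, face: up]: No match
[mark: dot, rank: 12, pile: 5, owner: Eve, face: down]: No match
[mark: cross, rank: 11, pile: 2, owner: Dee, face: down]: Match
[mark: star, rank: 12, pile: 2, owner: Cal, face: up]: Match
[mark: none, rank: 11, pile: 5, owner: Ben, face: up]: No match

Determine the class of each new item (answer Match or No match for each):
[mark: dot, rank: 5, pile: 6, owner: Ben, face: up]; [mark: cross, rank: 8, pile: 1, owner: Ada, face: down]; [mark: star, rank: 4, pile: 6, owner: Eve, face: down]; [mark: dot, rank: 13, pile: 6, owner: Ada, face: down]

Every 'Match' example satisfies: pile ≤ 2. None of the 'No match' examples do.

No match, Match, No match, No match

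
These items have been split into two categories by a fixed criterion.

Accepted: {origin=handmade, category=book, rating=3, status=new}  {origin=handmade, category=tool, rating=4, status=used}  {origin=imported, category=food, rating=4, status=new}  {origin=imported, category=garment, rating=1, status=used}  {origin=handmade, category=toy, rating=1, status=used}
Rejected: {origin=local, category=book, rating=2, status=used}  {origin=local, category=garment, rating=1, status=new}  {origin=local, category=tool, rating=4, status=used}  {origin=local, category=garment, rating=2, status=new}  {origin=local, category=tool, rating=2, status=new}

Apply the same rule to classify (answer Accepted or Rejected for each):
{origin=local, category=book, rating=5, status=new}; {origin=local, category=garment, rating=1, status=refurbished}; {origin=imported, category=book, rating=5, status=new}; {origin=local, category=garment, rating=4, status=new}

Rejected, Rejected, Accepted, Rejected

Comparing the two groups points to one rule — origin is not local.
{origin=local, category=book, rating=5, status=new} — origin is local, hence Rejected.
{origin=local, category=garment, rating=1, status=refurbished} — origin is local, hence Rejected.
{origin=imported, category=book, rating=5, status=new} — origin is imported, hence Accepted.
{origin=local, category=garment, rating=4, status=new} — origin is local, hence Rejected.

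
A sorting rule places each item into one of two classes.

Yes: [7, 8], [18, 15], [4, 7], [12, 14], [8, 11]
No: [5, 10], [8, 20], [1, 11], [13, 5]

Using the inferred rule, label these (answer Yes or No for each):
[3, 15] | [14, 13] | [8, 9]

No, Yes, Yes

The distinguishing property — |first − second| ≤ 3 — holds for all the 'Yes' cases and none of the 'No' cases.
[3, 15]: |3−15| = 12, does not satisfy this → No.
[14, 13]: |14−13| = 1, fits → Yes.
[8, 9]: |8−9| = 1, fits → Yes.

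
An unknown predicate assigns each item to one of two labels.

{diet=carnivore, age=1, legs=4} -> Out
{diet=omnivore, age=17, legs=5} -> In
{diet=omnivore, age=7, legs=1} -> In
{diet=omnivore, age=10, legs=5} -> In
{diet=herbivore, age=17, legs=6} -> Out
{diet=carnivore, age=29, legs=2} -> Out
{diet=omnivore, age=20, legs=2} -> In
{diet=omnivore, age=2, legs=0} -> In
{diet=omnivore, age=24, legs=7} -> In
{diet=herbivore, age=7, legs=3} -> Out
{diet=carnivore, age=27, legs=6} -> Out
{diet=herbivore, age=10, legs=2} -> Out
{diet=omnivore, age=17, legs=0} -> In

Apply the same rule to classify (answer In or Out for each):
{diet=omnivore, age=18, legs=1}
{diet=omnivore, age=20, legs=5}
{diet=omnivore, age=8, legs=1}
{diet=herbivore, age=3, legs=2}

In, In, In, Out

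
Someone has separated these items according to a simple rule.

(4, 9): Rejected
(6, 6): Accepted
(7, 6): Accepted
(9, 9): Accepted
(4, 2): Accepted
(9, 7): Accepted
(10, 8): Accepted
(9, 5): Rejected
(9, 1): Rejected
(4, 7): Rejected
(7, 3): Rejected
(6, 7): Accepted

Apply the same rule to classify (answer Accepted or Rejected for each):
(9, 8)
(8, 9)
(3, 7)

Accepted, Accepted, Rejected

The simplest hypothesis consistent with all the labels is: |first − second| ≤ 2.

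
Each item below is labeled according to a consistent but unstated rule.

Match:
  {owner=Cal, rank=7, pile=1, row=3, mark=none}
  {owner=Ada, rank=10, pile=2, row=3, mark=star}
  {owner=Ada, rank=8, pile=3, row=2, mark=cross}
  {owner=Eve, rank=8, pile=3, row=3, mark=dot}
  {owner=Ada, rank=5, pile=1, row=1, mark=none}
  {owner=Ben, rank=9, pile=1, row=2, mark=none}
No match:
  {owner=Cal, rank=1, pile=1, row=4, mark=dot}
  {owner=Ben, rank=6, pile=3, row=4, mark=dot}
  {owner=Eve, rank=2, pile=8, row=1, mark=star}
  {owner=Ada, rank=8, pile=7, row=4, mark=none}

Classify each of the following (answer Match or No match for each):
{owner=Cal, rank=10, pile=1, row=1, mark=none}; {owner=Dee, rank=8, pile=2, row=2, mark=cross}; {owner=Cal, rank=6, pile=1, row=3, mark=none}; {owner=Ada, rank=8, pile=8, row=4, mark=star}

Match, Match, Match, No match

The distinguishing property — row ≤ 3 AND pile ≤ 3 — holds for all the 'Match' cases and none of the 'No match' cases.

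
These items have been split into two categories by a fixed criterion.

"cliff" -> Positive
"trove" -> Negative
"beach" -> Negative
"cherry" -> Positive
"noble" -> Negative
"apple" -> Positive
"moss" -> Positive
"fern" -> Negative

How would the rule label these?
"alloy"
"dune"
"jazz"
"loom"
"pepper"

The simplest hypothesis consistent with all the labels is: has a double letter.

Positive, Negative, Positive, Positive, Positive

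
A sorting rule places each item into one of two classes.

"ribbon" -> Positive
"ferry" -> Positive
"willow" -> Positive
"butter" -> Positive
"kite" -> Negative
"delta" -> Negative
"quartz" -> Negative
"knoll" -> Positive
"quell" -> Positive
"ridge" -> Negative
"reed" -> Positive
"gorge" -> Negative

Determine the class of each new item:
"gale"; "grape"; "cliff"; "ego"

Every 'Positive' example satisfies: has a double letter. None of the 'Negative' examples do.
Negative: "gale", since no doubled letter. Negative: "grape", since no doubled letter. Positive: "cliff", since 'ff' doubled. Negative: "ego", since no doubled letter.

Negative, Negative, Positive, Negative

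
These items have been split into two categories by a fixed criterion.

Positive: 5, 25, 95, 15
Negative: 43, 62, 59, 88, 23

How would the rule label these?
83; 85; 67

Negative, Positive, Negative

The rule appears to be: multiple of 5.
83 → 83 = 5·16 + 3 → Negative.
85 → 85 = 5·17 → Positive.
67 → 67 = 5·13 + 2 → Negative.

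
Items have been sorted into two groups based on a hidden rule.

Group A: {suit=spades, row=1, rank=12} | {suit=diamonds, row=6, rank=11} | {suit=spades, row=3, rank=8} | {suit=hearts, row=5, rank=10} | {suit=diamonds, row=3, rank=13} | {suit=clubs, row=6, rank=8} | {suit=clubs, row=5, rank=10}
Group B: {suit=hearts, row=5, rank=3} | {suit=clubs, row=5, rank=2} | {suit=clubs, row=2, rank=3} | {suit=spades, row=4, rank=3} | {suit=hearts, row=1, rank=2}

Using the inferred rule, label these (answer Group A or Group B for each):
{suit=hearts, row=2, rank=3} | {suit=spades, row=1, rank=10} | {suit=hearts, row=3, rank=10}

Group B, Group A, Group A

All 'Group A' examples share one property — rank ≥ 8 — and every 'Group B' example lacks it.
{suit=hearts, row=2, rank=3}: rank = 3, does not pass → Group B.
{suit=spades, row=1, rank=10}: rank = 10, qualifies → Group A.
{suit=hearts, row=3, rank=10}: rank = 10, qualifies → Group A.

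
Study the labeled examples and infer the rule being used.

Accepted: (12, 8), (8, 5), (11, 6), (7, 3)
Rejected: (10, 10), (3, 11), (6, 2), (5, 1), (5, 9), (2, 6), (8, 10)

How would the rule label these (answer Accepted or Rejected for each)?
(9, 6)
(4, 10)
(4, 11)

Accepted, Rejected, Rejected

A rule that fits every label: first > second AND sum ≥ 10 — true of each 'Accepted' example, false of each 'Rejected' one.
(9, 6) — 9 > 6, 9+6 = 15, hence Accepted.
(4, 10) — 4 < 10, 4+10 = 14, hence Rejected.
(4, 11) — 4 < 11, 4+11 = 15, hence Rejected.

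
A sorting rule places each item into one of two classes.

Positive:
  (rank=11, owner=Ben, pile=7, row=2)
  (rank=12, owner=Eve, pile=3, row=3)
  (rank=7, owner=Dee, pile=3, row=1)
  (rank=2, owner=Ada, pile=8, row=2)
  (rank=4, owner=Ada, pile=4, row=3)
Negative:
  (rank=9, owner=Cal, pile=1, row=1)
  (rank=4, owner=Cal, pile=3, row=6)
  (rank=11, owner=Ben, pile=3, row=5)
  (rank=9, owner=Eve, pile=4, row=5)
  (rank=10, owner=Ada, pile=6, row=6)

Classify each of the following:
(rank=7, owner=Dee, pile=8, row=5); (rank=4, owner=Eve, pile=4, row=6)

The classifier is using: row ≤ 3 AND pile ≥ 3.
(rank=7, owner=Dee, pile=8, row=5): row = 5, pile = 8, lacks this property → Negative. (rank=4, owner=Eve, pile=4, row=6): row = 6, pile = 4, lacks this property → Negative.

Negative, Negative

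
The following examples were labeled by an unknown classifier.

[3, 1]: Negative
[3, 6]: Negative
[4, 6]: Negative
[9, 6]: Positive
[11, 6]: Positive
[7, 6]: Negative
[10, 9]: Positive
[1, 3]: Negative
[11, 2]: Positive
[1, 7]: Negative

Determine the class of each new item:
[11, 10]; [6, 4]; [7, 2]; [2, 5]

The common property of the 'Positive' items is: first ≥ 9. No 'Negative' item has it.
Positive: [11, 10], since first 11.
Negative: [6, 4], since first 6.
Negative: [7, 2], since first 7.
Negative: [2, 5], since first 2.

Positive, Negative, Negative, Negative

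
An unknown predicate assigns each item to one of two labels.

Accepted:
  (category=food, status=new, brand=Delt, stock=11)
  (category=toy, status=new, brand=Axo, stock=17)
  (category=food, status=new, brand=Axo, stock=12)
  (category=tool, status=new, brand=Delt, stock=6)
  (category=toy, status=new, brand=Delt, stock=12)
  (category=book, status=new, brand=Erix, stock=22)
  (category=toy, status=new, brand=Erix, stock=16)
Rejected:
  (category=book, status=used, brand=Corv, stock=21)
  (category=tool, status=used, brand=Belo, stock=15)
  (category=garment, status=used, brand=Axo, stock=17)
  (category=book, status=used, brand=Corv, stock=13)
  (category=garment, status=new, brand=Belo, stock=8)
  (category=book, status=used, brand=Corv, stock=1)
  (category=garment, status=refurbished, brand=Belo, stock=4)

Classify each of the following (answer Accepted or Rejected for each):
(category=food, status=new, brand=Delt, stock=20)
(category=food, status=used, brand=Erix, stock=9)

Every 'Accepted' example satisfies: status is new AND stock ≠ 8. None of the 'Rejected' examples do.
Accepted: (category=food, status=new, brand=Delt, stock=20), since status is new, stock = 20. Rejected: (category=food, status=used, brand=Erix, stock=9), since status is used, stock = 9.

Accepted, Rejected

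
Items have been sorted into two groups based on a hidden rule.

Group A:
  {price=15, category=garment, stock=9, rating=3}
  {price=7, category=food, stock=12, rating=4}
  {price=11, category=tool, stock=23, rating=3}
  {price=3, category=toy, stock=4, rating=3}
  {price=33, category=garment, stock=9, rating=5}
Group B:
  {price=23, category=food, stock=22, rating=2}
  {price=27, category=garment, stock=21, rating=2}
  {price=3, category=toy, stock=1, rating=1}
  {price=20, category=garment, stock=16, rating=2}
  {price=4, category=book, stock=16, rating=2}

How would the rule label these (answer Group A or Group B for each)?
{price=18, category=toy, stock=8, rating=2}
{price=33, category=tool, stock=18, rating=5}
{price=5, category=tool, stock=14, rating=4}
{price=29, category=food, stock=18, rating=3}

Group B, Group A, Group A, Group A

All 'Group A' examples share one property — rating ≥ 3 — and every 'Group B' example lacks it.
{price=18, category=toy, stock=8, rating=2} → rating = 2 → Group B.
{price=33, category=tool, stock=18, rating=5} → rating = 5 → Group A.
{price=5, category=tool, stock=14, rating=4} → rating = 4 → Group A.
{price=29, category=food, stock=18, rating=3} → rating = 3 → Group A.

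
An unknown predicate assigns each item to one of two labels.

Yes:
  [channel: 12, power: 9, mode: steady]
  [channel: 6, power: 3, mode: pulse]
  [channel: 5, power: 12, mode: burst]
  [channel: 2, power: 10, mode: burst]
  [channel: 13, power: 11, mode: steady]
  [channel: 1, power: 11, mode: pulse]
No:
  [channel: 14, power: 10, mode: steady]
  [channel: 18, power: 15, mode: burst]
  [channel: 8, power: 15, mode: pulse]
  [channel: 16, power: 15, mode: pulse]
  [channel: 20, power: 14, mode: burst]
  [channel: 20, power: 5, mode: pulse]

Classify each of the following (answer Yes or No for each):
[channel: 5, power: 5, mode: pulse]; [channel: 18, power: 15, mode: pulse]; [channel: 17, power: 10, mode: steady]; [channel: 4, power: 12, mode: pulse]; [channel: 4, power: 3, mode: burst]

Yes, No, No, Yes, Yes

'Yes' ⟺ power ≤ 12 AND channel ≤ 13.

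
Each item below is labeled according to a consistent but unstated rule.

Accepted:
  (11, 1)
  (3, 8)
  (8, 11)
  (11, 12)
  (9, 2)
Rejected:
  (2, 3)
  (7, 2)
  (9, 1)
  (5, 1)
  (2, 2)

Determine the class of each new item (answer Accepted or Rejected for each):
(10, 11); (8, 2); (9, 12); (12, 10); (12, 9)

Accepted, Rejected, Accepted, Accepted, Accepted

Rule: sum ≥ 11. This holds for each 'Accepted' example and fails for each 'Rejected' one.
(10, 11) → 10+11 = 21 → Accepted. (8, 2) → 8+2 = 10 → Rejected. (9, 12) → 9+12 = 21 → Accepted. (12, 10) → 12+10 = 22 → Accepted. (12, 9) → 12+9 = 21 → Accepted.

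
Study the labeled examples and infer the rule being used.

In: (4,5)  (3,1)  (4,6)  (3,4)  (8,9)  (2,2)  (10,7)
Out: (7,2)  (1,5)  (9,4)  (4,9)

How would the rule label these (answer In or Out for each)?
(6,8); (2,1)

In, In

The pattern is that an item is 'In' exactly when: |first − second| ≤ 3.
(6,8) — |6−8| = 2, hence In. (2,1) — |2−1| = 1, hence In.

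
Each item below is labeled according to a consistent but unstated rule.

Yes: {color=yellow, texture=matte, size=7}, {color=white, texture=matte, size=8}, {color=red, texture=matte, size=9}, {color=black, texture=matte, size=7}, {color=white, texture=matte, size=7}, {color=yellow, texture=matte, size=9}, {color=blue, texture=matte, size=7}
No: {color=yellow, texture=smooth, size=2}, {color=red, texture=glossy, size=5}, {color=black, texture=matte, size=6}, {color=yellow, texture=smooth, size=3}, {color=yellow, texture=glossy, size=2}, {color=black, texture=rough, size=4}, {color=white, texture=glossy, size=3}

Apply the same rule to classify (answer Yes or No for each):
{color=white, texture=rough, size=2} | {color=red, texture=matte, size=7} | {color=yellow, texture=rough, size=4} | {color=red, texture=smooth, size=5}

No, Yes, No, No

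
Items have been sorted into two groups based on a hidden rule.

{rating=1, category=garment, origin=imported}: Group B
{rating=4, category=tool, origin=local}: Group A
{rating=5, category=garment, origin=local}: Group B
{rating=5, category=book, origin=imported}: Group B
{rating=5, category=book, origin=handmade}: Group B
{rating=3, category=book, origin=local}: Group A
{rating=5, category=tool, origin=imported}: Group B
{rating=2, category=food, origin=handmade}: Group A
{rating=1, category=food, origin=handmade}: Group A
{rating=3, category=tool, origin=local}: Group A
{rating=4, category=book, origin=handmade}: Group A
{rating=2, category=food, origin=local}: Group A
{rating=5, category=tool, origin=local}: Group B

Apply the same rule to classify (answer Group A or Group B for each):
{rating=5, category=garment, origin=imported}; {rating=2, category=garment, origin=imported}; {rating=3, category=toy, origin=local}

Group B, Group B, Group A

'Group A' ⟺ origin is not imported AND rating ≤ 4.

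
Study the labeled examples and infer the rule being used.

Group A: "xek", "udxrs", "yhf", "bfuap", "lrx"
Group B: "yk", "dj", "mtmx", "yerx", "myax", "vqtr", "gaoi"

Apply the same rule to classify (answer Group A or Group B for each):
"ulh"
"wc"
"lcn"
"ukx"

Group A, Group B, Group A, Group A

The distinguishing property — odd length — holds for all the 'Group A' cases and none of the 'Group B' cases.
"ulh" → length 3 → Group A.
"wc" → length 2 → Group B.
"lcn" → length 3 → Group A.
"ukx" → length 3 → Group A.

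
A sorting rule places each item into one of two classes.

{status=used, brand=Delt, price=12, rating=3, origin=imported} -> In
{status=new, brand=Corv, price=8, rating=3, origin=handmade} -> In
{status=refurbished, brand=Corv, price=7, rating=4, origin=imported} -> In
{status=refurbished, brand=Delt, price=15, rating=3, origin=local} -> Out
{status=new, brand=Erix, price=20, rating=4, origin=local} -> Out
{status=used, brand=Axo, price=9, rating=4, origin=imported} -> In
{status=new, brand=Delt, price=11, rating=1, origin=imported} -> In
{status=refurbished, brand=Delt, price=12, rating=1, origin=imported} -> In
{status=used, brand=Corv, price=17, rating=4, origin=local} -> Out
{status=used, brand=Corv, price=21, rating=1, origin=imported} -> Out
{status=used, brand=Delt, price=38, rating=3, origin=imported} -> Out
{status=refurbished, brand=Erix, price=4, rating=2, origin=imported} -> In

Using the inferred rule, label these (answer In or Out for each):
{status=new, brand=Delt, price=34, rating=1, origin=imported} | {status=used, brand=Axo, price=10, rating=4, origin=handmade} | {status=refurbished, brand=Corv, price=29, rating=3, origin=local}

All 'In' examples share one property — price ≤ 12 — and every 'Out' example lacks it.
{status=new, brand=Delt, price=34, rating=1, origin=imported}: price = 34, does not satisfy this → Out. {status=used, brand=Axo, price=10, rating=4, origin=handmade}: price = 10, fits → In. {status=refurbished, brand=Corv, price=29, rating=3, origin=local}: price = 29, does not satisfy this → Out.

Out, In, Out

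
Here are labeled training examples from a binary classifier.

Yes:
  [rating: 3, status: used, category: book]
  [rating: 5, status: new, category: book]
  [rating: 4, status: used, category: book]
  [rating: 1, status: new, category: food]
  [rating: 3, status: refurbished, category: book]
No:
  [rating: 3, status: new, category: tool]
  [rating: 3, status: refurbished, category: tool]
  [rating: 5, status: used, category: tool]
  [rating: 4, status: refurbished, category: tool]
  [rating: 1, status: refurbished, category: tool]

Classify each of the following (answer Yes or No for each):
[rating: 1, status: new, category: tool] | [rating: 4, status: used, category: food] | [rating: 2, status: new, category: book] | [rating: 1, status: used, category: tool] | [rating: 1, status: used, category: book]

No, Yes, Yes, No, Yes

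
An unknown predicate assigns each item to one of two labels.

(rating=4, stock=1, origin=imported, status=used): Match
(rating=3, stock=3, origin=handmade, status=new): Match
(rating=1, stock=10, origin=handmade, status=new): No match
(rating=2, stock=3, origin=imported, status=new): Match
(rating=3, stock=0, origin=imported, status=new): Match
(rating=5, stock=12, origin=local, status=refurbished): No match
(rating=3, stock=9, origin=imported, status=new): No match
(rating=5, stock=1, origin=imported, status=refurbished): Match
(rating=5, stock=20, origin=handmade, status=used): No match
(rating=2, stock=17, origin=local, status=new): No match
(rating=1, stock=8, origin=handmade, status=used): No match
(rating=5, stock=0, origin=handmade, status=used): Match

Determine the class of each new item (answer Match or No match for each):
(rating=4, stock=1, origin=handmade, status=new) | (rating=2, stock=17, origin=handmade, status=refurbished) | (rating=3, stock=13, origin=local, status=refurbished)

'Match' ⟺ stock ≤ 3.

Match, No match, No match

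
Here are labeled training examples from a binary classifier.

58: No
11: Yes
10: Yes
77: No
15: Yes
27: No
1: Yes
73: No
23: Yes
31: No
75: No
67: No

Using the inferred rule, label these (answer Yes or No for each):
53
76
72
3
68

No, No, No, Yes, No

The distinguishing property — at most 23 — holds for all the 'Yes' cases and none of the 'No' cases.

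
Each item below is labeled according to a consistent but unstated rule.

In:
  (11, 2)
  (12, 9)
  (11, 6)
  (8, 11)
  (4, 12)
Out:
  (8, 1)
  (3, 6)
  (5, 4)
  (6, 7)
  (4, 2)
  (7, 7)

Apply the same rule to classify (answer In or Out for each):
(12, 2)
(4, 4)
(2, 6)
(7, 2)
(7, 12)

Rule: max ≥ 9. This holds for each 'In' example and fails for each 'Out' one.
(12, 2): max 12 — passes, so In.
(4, 4): max 4 — lacks this property, so Out.
(2, 6): max 6 — lacks this property, so Out.
(7, 2): max 7 — lacks this property, so Out.
(7, 12): max 12 — passes, so In.

In, Out, Out, Out, In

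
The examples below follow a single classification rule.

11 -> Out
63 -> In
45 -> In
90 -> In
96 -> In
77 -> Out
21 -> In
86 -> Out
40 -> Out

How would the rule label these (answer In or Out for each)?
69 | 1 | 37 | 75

In, Out, Out, In

The distinguishing property — multiple of 3 — holds for all the 'In' cases and none of the 'Out' cases.
69 → 69 = 3·23 → In.
1 → 1 = 3·0 + 1 → Out.
37 → 37 = 3·12 + 1 → Out.
75 → 75 = 3·25 → In.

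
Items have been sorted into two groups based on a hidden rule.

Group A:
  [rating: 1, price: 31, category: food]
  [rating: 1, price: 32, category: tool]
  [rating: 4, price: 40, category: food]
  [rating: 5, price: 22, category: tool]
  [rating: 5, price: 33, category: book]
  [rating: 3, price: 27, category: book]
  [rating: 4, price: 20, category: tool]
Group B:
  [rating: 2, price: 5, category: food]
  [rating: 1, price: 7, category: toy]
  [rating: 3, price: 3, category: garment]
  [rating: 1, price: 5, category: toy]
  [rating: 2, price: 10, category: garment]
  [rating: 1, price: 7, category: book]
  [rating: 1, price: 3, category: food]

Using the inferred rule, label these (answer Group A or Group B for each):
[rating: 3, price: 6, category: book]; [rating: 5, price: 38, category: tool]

The classifier is using: price ≥ 20.

Group B, Group A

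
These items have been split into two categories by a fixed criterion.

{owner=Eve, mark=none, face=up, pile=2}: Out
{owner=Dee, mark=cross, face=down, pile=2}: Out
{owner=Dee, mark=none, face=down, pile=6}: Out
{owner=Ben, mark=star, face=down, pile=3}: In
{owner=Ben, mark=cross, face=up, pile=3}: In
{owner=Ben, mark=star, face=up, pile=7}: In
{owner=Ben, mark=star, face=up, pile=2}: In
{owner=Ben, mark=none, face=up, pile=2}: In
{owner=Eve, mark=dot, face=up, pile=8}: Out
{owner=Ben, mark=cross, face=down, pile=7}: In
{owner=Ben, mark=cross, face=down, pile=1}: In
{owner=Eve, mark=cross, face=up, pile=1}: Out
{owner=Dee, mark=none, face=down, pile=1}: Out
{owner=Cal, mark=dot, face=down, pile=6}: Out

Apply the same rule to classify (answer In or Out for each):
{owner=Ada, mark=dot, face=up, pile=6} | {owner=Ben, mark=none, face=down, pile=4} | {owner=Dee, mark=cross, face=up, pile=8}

Out, In, Out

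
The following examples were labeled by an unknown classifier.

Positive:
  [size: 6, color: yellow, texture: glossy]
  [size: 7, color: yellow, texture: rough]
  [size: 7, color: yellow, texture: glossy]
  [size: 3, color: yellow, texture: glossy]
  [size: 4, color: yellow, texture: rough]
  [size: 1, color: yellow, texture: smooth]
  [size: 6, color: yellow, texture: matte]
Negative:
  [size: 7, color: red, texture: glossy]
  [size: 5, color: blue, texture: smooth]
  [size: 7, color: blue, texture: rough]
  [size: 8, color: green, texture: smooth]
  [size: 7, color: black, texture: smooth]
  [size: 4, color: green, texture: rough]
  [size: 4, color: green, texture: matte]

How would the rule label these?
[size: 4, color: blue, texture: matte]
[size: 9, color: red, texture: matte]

Negative, Negative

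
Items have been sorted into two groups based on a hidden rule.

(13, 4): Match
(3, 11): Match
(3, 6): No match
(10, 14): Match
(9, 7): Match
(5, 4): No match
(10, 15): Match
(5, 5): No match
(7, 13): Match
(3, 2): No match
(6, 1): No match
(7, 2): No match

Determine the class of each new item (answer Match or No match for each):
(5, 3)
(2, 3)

'Match' ⟺ sum ≥ 14.
(5, 3): No match (5+3 = 8). (2, 3): No match (2+3 = 5).

No match, No match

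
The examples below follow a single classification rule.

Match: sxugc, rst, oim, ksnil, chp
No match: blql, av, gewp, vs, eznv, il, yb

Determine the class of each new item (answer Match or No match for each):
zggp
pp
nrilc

The distinguishing property — odd length — holds for all the 'Match' cases and none of the 'No match' cases.

No match, No match, Match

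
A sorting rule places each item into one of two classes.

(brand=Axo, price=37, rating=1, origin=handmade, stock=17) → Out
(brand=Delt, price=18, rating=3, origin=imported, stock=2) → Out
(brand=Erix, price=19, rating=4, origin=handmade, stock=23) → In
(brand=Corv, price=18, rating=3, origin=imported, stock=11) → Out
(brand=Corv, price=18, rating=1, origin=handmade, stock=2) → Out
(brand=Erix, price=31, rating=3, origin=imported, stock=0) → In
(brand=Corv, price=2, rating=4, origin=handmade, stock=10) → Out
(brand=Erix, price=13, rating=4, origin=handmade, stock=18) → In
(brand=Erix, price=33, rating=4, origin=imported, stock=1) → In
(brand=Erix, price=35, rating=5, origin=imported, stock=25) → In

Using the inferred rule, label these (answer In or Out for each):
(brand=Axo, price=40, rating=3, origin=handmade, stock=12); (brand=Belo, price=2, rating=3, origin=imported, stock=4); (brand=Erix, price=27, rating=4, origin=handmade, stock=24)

Out, Out, In

The rule appears to be: brand is Erix.
(brand=Axo, price=40, rating=3, origin=handmade, stock=12): Out (brand is Axo). (brand=Belo, price=2, rating=3, origin=imported, stock=4): Out (brand is Belo). (brand=Erix, price=27, rating=4, origin=handmade, stock=24): In (brand is Erix).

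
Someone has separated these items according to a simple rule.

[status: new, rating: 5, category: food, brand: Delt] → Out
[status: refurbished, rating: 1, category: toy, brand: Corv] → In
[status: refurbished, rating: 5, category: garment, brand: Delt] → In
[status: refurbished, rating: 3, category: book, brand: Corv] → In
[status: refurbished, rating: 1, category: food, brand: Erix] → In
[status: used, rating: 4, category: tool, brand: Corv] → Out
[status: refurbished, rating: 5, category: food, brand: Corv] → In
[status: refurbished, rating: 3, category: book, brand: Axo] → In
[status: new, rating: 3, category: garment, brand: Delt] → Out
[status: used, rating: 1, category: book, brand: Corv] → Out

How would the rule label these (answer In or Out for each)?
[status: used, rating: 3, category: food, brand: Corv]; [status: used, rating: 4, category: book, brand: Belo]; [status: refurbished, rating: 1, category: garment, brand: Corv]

Out, Out, In

The distinguishing property — status is refurbished — holds for all the 'In' cases and none of the 'Out' cases.
[status: used, rating: 3, category: food, brand: Corv]: status is used — lacks this property, so Out.
[status: used, rating: 4, category: book, brand: Belo]: status is used — lacks this property, so Out.
[status: refurbished, rating: 1, category: garment, brand: Corv]: status is refurbished — has this property, so In.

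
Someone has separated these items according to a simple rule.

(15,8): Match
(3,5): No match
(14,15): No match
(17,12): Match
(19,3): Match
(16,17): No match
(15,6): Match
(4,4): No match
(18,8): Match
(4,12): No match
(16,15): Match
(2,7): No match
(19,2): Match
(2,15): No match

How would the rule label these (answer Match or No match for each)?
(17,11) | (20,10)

Match, Match

The classifier is using: first > second.
(17,11): 17 > 11, meets the rule → Match. (20,10): 20 > 10, meets the rule → Match.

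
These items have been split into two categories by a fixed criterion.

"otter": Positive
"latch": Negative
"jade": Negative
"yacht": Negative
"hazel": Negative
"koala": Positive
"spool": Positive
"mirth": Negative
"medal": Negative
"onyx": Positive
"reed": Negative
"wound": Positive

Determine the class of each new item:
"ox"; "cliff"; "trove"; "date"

Positive, Negative, Positive, Negative

The simplest hypothesis consistent with all the labels is: contains 'o'.
"ox" → has 'o' → Positive.
"cliff" → no 'o' → Negative.
"trove" → has 'o' → Positive.
"date" → no 'o' → Negative.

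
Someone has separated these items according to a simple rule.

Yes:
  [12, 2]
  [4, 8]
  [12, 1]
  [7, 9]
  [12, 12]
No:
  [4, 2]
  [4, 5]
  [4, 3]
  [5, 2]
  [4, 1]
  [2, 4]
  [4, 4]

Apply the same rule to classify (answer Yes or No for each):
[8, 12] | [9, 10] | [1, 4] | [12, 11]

The rule appears to be: sum ≥ 12.
[8, 12] — 8+12 = 20, hence Yes.
[9, 10] — 9+10 = 19, hence Yes.
[1, 4] — 1+4 = 5, hence No.
[12, 11] — 12+11 = 23, hence Yes.

Yes, Yes, No, Yes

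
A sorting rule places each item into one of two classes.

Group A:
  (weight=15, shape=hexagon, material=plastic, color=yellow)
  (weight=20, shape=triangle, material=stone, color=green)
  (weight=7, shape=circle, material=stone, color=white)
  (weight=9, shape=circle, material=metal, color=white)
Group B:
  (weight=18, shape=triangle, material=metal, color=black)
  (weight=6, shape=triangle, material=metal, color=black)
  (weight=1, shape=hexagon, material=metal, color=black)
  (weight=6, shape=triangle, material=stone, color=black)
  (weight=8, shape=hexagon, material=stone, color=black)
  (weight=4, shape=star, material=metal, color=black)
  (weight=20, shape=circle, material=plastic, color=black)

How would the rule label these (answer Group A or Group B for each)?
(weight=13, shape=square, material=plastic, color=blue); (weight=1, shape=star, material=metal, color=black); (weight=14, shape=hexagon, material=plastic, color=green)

Group A, Group B, Group A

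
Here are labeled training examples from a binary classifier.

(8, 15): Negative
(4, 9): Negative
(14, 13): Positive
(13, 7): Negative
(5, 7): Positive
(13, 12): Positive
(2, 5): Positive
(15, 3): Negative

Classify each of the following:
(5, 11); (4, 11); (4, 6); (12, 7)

Negative, Negative, Positive, Negative

Rule: |first − second| ≤ 3. This holds for each 'Positive' example and fails for each 'Negative' one.
(5, 11): |5−11| = 6, doesn't match → Negative. (4, 11): |4−11| = 7, doesn't match → Negative. (4, 6): |4−6| = 2, qualifies → Positive. (12, 7): |12−7| = 5, doesn't match → Negative.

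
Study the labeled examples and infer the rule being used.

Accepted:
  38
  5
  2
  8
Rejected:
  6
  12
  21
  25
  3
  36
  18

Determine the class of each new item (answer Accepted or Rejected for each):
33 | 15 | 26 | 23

Rejected, Rejected, Accepted, Accepted

The classifier is using: ≡ 2 (mod 3).
33: 33 mod 3 = 0 — lacks this property, so Rejected. 15: 15 mod 3 = 0 — lacks this property, so Rejected. 26: 26 mod 3 = 2 — satisfies this, so Accepted. 23: 23 mod 3 = 2 — satisfies this, so Accepted.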